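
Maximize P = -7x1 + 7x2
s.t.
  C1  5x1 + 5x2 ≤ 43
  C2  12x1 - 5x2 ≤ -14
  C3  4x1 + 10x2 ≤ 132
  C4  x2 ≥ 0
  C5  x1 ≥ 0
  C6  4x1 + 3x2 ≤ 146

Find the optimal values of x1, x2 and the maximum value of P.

x1 = 0, x2 = 43/5, maximum P = 301/5

Extreme points and P = -7x1 + 7x2:
  (29/17, 586/85) → P = 3087/85
  (0, 43/5) → P = 301/5
  (0, 14/5) → P = 98/5

The binding constraints are 5x1 + 5x2 = 43 and x1 = 0.
Solving simultaneously gives x1 = 0, x2 = 43/5.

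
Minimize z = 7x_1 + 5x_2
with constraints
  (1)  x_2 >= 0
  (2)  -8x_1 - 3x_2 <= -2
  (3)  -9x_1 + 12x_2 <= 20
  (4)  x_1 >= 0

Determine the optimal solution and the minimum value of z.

x_1 = 1/4, x_2 = 0, minimum z = 7/4

Feasible corners and z = 7x_1 + 5x_2:
  (1/4, 0) → z = 7/4
  (0, 2/3) → z = 10/3
  (0, 5/3) → z = 25/3
The feasible region is unbounded (it extends along (4, 3), (1, 0)), but z strictly increases along every unbounded feasible direction, so there is no improving ray and the minimum is attained at a vertex.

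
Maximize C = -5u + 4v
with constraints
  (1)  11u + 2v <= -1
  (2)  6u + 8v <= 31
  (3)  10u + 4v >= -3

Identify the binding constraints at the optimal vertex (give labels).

Corner points and C = -5u + 4v:
  (-35/38, 347/76) → C = 869/38
  (1/12, -23/24) → C = -17/4
  (-37/14, 41/7) → C = 513/14

The maximum is at (-37/14, 41/7). Substituting into each constraint, equality holds for (2) and (3); the remaining constraints have slack.

(2) and (3)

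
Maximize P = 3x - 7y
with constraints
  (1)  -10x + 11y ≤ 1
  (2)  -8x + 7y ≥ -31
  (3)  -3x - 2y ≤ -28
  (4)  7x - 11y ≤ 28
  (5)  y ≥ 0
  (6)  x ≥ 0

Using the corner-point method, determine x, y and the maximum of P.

The binding constraints are -8x + 7y = -31 and -3x - 2y = -28.
Solving simultaneously gives x = 258/37, y = 131/37.

x = 258/37, y = 131/37, maximum P = -143/37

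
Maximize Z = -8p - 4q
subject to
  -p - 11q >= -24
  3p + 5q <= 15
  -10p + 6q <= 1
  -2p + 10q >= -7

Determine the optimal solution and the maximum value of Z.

p = -13/22, q = -9/11, maximum Z = 8

Feasible corners and Z = -8p - 4q:
  (45/28, 57/28) → Z = -21
  (133/116, 241/116) → Z = -507/29
  (37/8, 9/40) → Z = -379/10
  (-13/22, -9/11) → Z = 8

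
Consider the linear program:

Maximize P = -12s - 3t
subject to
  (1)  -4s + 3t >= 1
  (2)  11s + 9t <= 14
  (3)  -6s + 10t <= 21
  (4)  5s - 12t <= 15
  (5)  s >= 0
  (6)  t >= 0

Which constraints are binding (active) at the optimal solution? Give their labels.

Corner points and P = -12s - 3t:
  (11/23, 67/69) → P = -199/23
  (0, 1/3) → P = -1
  (0, 14/9) → P = -14/3

The maximum is at (0, 1/3). Substituting into each constraint, equality holds for (1) and (5); the remaining constraints have slack.

(1) and (5)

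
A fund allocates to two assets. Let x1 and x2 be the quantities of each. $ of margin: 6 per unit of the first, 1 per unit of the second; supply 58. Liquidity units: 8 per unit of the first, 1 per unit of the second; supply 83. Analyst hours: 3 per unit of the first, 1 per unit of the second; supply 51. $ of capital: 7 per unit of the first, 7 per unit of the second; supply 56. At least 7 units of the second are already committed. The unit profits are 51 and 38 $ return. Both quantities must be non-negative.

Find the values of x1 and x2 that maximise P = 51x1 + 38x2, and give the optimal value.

The optimum lies where 7x1 + 7x2 = 56 and x2 = 7.
Solving simultaneously gives x1 = 1, x2 = 7.

x1 = 1, x2 = 7, maximum P = 317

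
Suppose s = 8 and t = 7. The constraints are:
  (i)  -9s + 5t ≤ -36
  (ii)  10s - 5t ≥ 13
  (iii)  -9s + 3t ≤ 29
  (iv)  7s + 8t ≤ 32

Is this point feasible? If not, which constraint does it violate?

Constraint (iv): 7s + 8t = 112, which is not ≤ 32. All other constraints are satisfied.

not feasible — violates (iv)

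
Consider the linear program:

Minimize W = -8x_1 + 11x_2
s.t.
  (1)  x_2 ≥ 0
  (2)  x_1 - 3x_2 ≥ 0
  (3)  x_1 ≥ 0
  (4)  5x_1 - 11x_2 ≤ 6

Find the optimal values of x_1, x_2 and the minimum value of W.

The binding constraints are x_1 - 3x_2 = 0 and 5x_1 - 11x_2 = 6.
Solving simultaneously gives x_1 = 9/2, x_2 = 3/2.

x_1 = 9/2, x_2 = 3/2, minimum W = -39/2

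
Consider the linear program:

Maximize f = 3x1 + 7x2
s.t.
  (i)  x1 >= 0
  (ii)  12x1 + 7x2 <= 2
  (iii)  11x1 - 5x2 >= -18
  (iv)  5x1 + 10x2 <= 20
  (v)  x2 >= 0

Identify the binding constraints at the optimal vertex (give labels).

Extreme points and f = 3x1 + 7x2:
  (0, 2/7) → f = 2
  (0, 0) → f = 0
  (1/6, 0) → f = 1/2

The maximum is at (0, 2/7). Substituting into each constraint, equality holds for (i) and (ii); the remaining constraints have slack.

(i) and (ii)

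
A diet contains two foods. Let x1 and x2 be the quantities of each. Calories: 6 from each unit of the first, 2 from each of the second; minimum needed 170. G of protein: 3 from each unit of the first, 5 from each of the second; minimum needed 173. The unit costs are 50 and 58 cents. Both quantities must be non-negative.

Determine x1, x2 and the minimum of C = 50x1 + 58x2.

The feasible region is unbounded (it extends along (0, 1), (1, 0)), but C strictly increases along every unbounded feasible direction, so there is no improving ray and the minimum is attained at a vertex.

The optimum lies where 6x1 + 2x2 = 170 and 3x1 + 5x2 = 173.
Solving simultaneously gives x1 = 21, x2 = 22.

x1 = 21, x2 = 22, minimum C = 2326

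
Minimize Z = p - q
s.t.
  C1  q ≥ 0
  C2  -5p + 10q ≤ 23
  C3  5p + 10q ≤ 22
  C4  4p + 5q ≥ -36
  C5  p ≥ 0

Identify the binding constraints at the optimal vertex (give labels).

C3 and C5

Feasible corners and Z = p - q:
  (22/5, 0) → Z = 22/5
  (0, 0) → Z = 0
  (0, 11/5) → Z = -11/5

The minimum is at (0, 11/5). Substituting into each constraint, equality holds for C3 and C5; the remaining constraints have slack.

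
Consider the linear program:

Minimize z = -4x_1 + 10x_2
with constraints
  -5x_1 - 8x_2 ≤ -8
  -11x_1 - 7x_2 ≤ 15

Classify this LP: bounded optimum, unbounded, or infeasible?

From the feasible point (-176/53, 163/53), moving in the direction (8, -5) keeps every constraint satisfied while z decreases without bound.

unbounded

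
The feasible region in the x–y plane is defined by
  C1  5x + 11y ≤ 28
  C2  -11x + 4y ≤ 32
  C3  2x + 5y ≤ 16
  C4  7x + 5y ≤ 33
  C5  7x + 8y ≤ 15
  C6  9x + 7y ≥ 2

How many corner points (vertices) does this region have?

5

The feasible vertices (each the meet of two boundaries and inside every other half-plane) are:
  (-80/47, 156/47)
  (-59/37, 121/37)
  (-216/113, 310/113)
  (9, -6)
  (221/4, -283/4)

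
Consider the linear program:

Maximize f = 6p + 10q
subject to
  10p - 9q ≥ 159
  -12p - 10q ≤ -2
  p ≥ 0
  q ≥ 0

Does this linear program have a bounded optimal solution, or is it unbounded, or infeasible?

From the feasible point (159/10, 0), moving in the direction (9, 10) keeps every constraint satisfied while f increases without bound.

unbounded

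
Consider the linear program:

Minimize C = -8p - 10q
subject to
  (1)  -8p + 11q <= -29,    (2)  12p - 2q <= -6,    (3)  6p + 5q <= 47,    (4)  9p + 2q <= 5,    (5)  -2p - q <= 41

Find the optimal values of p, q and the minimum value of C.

p = -31/29, q = -99/29, minimum C = 1238/29

Vertices and C = -8p - 10q:
  (-31/29, -99/29) → C = 1238/29
  (-211/15, -193/15) → C = 1206/5
  (-11/2, -30) → C = 344

At the optimal vertex, -8p + 11q = -29 and 12p - 2q = -6.
Solving simultaneously gives p = -31/29, q = -99/29.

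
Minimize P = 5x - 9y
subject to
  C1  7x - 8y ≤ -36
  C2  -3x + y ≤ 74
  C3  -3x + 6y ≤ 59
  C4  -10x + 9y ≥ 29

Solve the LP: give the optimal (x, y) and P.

x = -77/3, y = -3, minimum P = -304/3

Corner points and P = 5x - 9y:
  (-556/17, -410/17) → P = 910/17
  (92/17, 157/17) → P = -953/17
  (-77/3, -3) → P = -304/3
  (119/11, 503/33) → P = -914/11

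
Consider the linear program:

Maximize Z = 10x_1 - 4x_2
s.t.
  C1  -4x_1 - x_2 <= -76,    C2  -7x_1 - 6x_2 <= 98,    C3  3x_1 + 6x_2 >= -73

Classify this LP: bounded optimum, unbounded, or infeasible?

From the feasible point (529/21, -520/21), moving in the direction (6, -3) keeps every constraint satisfied while Z increases without bound.

unbounded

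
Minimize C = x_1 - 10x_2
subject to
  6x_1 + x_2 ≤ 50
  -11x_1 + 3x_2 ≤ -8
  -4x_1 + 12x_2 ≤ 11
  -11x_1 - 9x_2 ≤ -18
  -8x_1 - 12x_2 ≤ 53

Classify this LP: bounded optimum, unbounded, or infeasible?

bounded optimum

Feasible corners and C = x_1 - 10x_2:
  (31/4, 7/2) → C = -109/4
  (432/43, -442/43) → C = 4852/43
  (43/40, 51/40) → C = -467/40
  (21/22, 5/6) → C = -487/66
The feasible region has finitely many vertices and no improving ray; the minimum is -109/4 at (31/4, 7/2).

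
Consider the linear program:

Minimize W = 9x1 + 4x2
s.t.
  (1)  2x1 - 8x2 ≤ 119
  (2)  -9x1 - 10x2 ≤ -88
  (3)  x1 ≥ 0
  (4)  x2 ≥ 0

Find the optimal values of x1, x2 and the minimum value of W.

x1 = 0, x2 = 44/5, minimum W = 176/5

Extreme points and W = 9x1 + 4x2:
  (119/2, 0) → W = 1071/2
  (0, 44/5) → W = 176/5
  (88/9, 0) → W = 88
The feasible region is unbounded (it extends along (0, 1), (4, 1)), but W strictly increases along every unbounded feasible direction, so there is no improving ray and the minimum is attained at a vertex.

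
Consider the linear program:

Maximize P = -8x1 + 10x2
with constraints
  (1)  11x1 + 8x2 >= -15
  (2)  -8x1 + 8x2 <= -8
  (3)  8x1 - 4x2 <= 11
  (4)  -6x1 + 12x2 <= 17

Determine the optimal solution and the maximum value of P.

x1 = 7/4, x2 = 3/4, maximum P = -13/2

Feasible corners and P = -8x1 + 10x2:
  (-7/19, -26/19) → P = -204/19
  (7/27, -241/108) → P = -439/18
  (7/4, 3/4) → P = -13/2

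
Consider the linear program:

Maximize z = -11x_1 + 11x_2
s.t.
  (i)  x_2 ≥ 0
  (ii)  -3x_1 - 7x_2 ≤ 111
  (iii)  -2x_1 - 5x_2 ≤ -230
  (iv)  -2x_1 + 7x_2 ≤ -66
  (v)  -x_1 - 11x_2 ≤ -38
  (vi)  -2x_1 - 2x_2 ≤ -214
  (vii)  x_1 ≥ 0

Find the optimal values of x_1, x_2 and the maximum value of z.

x_1 = 815/9, x_2 = 148/9, maximum z = -7337/9

Vertices and z = -11x_1 + 11x_2:
  (115, 0) → z = -1265
  (305/3, 16/3) → z = -3179/3
  (815/9, 148/9) → z = -7337/9
The feasible region is unbounded (it extends along (7, 2), (1, 0)), but z strictly decreases along every unbounded feasible direction, so there is no improving ray and the maximum is attained at a vertex.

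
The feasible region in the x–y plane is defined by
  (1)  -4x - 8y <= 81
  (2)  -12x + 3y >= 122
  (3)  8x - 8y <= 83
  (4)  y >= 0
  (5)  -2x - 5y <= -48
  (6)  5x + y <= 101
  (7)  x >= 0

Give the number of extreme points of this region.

Of the 21 pairwise boundary intersections, those satisfying every inequality are:
  (181/27, 1822/27)
  (0, 122/3)
  (0, 101)

3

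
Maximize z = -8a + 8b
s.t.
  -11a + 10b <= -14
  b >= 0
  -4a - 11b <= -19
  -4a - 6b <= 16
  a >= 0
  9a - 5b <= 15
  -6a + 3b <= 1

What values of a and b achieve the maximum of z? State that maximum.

Corner points and z = -8a + 8b:
  (344/161, 153/161) → z = -1528/161
  (16/7, 39/35) → z = -328/35
  (260/119, 111/119) → z = -1192/119

The binding constraints are -11a + 10b = -14 and 9a - 5b = 15.
Solving simultaneously gives a = 16/7, b = 39/35.

a = 16/7, b = 39/35, maximum z = -328/35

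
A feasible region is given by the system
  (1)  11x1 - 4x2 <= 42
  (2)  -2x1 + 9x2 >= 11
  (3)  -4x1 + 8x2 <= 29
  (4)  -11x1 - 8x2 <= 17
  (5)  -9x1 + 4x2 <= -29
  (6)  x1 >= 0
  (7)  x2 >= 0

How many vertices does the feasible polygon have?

The feasible vertices (each the meet of two boundaries and inside every other half-plane) are:
  (422/91, 205/91)
  (113/18, 487/72)
  (305/73, 157/73)
  (87/14, 377/56)

4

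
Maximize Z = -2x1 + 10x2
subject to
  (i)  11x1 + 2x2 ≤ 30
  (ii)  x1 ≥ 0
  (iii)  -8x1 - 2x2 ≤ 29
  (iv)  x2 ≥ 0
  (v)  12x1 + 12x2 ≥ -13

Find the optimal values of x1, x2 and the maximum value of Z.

x1 = 0, x2 = 15, maximum Z = 150

Vertices and Z = -2x1 + 10x2:
  (0, 15) → Z = 150
  (30/11, 0) → Z = -60/11
  (0, 0) → Z = 0

The binding constraints are 11x1 + 2x2 = 30 and x1 = 0.
Solving simultaneously gives x1 = 0, x2 = 15.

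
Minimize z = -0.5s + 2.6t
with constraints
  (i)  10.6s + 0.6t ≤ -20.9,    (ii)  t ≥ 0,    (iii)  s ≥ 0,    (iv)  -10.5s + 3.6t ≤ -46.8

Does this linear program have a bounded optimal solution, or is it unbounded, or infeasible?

infeasible

The boundaries 10.6s + 0.6t = -20.9 and s = 0 meet at (0, -209/6), but that point violates t ≥ 0. Every candidate vertex is excluded by some other constraint, so the feasible region is empty.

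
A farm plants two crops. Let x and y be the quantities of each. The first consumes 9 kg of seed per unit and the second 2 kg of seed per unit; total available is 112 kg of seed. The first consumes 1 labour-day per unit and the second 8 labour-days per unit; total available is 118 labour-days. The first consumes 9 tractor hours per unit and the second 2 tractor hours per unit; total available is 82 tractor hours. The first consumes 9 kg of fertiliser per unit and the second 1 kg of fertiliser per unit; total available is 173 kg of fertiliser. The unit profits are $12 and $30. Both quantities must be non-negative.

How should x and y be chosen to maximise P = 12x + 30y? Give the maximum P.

x = 6, y = 14, maximum P = 492

Corner points and P = 12x + 30y:
  (0, 0) → P = 0
  (0, 59/4) → P = 885/2
  (82/9, 0) → P = 328/3
  (6, 14) → P = 492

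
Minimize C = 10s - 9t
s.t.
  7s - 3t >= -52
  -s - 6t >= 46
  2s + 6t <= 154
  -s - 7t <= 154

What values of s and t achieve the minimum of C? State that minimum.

Feasible corners and C = 10s - 9t:
  (-10, -6) → C = -46
  (-413/26, -513/26) → C = 487/26
  (200, -41) → C = 2369
  (1001/4, -231/4) → C = 12089/4

At the optimal vertex, 7s - 3t = -52 and -s - 6t = 46.
Solving simultaneously gives s = -10, t = -6.

s = -10, t = -6, minimum C = -46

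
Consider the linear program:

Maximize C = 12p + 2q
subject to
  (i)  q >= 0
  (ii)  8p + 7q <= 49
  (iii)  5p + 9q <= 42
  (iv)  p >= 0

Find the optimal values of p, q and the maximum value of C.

Extreme points and C = 12p + 2q:
  (49/8, 0) → C = 147/2
  (0, 0) → C = 0
  (147/37, 91/37) → C = 1946/37
  (0, 14/3) → C = 28/3

p = 49/8, q = 0, maximum C = 147/2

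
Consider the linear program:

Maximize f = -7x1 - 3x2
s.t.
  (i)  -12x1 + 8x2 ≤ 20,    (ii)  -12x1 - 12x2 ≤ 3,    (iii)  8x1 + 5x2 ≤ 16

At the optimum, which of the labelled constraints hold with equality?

Corner points and f = -7x1 - 3x2:
  (-11/10, 17/20) → f = 103/20
  (7/31, 88/31) → f = -313/31
  (23/4, -6) → f = -89/4

The maximum is at (-11/10, 17/20). Substituting into each constraint, equality holds for (i) and (ii); the remaining constraints have slack.

(i) and (ii)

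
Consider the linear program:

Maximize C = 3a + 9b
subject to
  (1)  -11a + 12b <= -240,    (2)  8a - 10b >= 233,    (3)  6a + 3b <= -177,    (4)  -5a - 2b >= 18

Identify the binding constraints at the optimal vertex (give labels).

(2) and (3)

Corner points and C = 3a + 9b:
  (-198/7, -643/14) → C = -6975/14
  (-51/4, -67/2) → C = -1359/4
  (100, -259) → C = -2031
The feasible region is unbounded (it extends along (2, -5), (-12, -11)), but C strictly decreases along every unbounded feasible direction, so there is no improving ray and the maximum is attained at a vertex.

The maximum is at (-51/4, -67/2). Substituting into each constraint, equality holds for (2) and (3); the remaining constraints have slack.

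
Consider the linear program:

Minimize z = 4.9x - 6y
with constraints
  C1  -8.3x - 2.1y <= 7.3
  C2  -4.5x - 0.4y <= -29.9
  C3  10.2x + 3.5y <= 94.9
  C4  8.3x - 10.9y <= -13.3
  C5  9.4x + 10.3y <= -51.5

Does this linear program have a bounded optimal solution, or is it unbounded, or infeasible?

infeasible

The boundaries -8.3x - 2.1y = 7.3 and -4.5x - 0.4y = -29.9 meet at (6571/613, -28102/613), but that point violates 8.3x - 10.9y ≤ -13.3. Every candidate vertex is excluded by some other constraint, so the feasible region is empty.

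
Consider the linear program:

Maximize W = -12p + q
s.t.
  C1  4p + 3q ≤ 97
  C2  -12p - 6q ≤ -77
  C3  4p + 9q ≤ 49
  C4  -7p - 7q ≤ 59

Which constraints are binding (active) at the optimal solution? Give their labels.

Extreme points and W = -12p + q:
  (121/4, -8) → W = -371
  (856/7, -915/7) → W = -11187/7
  (19/4, 10/3) → W = -161/3
  (893/42, -1247/42) → W = -1709/6

The maximum is at (19/4, 10/3). Substituting into each constraint, equality holds for C2 and C3; the remaining constraints have slack.

C2 and C3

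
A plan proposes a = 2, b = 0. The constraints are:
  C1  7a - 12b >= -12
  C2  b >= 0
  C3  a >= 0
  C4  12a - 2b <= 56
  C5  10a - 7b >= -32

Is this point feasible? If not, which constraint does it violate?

C1: 14 ≥ -12 ✓
C2: 0 ≥ 0 ✓
C3: 2 ≥ 0 ✓
C4: 24 ≤ 56 ✓
C5: 20 ≥ -32 ✓

feasible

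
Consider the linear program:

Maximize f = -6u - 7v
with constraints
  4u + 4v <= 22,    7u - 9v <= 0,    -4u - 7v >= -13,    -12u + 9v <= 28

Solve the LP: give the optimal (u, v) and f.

u = -28/5, v = -196/45, maximum f = 2884/45

The binding constraints are 7u - 9v = 0 and -12u + 9v = 28.
Solving simultaneously gives u = -28/5, v = -196/45.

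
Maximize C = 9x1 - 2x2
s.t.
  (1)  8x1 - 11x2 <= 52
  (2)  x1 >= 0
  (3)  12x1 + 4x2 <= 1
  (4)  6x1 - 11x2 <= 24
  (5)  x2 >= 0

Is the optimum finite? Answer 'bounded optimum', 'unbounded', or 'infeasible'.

Corner points and C = 9x1 - 2x2:
  (0, 1/4) → C = -1/2
  (0, 0) → C = 0
  (1/12, 0) → C = 3/4
The feasible region has finitely many vertices and no improving ray; the maximum is 3/4 at (1/12, 0).

bounded optimum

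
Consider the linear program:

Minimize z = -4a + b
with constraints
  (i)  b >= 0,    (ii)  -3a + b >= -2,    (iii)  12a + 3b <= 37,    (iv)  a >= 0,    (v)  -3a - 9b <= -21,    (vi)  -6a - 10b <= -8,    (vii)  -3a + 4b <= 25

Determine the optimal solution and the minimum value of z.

a = 43/21, b = 29/7, minimum z = -85/21

Extreme points and z = -4a + b:
  (43/21, 29/7) → z = -85/21
  (13/10, 19/10) → z = -33/10
  (73/57, 137/19) → z = 119/57
  (0, 7/3) → z = 7/3
  (0, 25/4) → z = 25/4

At the optimal vertex, -3a + b = -2 and 12a + 3b = 37.
Solving simultaneously gives a = 43/21, b = 29/7.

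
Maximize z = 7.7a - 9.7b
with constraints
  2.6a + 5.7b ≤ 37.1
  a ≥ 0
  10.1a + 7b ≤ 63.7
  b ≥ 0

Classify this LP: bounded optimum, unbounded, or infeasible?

Vertices and z = 7.7a - 9.7b:
  (0, 371/57) → z = -35987/570
  (10339/3937, 20909/3937) → z = -123207/3937
  (0, 0) → z = 0
  (637/101, 0) → z = 49049/1010
The feasible region has finitely many vertices and no improving ray; the maximum is 49049/1010 at (637/101, 0).

bounded optimum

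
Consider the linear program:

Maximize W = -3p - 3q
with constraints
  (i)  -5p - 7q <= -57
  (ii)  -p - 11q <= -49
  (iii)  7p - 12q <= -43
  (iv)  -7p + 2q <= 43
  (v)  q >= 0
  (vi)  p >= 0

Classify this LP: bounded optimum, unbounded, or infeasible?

bounded optimum

Extreme points and W = -3p - 3q:
  (383/109, 614/109) → W = -2991/109
  (0, 57/7) → W = -171/7
  (0, 43/2) → W = -129/2
The feasible region has finitely many vertices and no improving ray; the maximum is -171/7 at (0, 57/7).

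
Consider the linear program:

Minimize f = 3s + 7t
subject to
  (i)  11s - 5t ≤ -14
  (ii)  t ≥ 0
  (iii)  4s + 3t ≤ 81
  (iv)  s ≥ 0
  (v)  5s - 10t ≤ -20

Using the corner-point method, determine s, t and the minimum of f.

Feasible corners and f = 3s + 7t:
  (363/53, 947/53) → f = 7718/53
  (0, 14/5) → f = 98/5
  (0, 27) → f = 189

s = 0, t = 14/5, minimum f = 98/5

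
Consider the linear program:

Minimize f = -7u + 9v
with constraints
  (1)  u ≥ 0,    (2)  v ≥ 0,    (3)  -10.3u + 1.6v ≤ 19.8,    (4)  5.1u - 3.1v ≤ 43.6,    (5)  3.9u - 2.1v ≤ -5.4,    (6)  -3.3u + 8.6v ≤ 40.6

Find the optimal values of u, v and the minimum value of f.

Vertices and f = -7u + 9v:
  (0, 18/7) → f = 162/7
  (0, 203/43) → f = 1827/43
  (1294/887, 4684/887) → f = 33098/887

The optimum lies where u = 0 and 3.9u - 2.1v = -5.4.
Solving simultaneously gives u = 0, v = 18/7.

u = 0, v = 18/7, minimum f = 162/7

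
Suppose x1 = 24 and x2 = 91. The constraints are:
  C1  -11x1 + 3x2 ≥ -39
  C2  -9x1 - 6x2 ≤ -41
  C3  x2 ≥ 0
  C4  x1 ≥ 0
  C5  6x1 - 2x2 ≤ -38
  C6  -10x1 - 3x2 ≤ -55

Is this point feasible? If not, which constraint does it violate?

C1: 9 ≥ -39 ✓
C2: -762 ≤ -41 ✓
C3: 91 ≥ 0 ✓
C4: 24 ≥ 0 ✓
C5: -38 ≤ -38 ✓
C6: -513 ≤ -55 ✓

feasible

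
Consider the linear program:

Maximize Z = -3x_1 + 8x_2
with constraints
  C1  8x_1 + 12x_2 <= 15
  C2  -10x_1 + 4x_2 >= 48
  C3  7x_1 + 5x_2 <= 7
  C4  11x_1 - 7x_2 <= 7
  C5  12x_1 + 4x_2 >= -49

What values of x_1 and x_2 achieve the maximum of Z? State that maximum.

At the optimal vertex, 8x_1 + 12x_2 = 15 and 12x_1 + 4x_2 = -49.
Solving simultaneously gives x_1 = -81/14, x_2 = 143/28.

x_1 = -81/14, x_2 = 143/28, maximum Z = 815/14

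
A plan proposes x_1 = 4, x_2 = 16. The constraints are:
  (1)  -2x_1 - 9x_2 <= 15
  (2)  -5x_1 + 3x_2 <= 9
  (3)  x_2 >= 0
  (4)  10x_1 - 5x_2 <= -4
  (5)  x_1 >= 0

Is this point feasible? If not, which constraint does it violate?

Constraint (2): -5x_1 + 3x_2 = 28, which is not ≤ 9. All other constraints are satisfied.

not feasible — violates (2)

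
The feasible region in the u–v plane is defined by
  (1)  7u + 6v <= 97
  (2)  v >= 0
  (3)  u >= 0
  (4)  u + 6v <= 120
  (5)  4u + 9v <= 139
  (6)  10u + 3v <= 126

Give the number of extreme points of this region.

Intersecting each pair of boundary lines and keeping only the points that satisfy every inequality leaves:
  (1, 15)
  (155/13, 88/39)
  (0, 0)
  (63/5, 0)
  (0, 139/9)

5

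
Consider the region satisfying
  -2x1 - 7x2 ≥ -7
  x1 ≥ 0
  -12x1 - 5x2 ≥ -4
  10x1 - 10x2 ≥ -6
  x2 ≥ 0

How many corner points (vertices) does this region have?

Pairwise boundary intersections that survive every other constraint:
  (0, 3/5)
  (0, 0)
  (1/17, 56/85)
  (1/3, 0)

4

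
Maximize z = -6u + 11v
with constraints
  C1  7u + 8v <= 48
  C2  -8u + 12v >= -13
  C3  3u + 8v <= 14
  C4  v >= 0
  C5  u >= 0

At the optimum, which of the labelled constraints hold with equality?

C3 and C5

Corner points and z = -6u + 11v:
  (68/25, 73/100) → z = -829/100
  (13/8, 0) → z = -39/4
  (0, 7/4) → z = 77/4
  (0, 0) → z = 0

The maximum is at (0, 7/4). Substituting into each constraint, equality holds for C3 and C5; the remaining constraints have slack.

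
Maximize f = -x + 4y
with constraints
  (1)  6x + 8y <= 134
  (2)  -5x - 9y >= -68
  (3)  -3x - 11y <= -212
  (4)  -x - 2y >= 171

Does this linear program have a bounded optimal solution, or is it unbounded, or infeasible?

From the feasible point (-461, 145), moving in the direction (-2, 1) keeps every constraint satisfied while f increases without bound.

unbounded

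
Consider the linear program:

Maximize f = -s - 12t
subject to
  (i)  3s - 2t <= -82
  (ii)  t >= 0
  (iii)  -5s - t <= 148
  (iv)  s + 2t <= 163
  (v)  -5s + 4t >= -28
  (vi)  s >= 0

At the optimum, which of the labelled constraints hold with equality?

Feasible corners and f = -s - 12t:
  (81/4, 571/8) → f = -3507/4
  (0, 41) → f = -492
  (0, 163/2) → f = -978

The maximum is at (0, 41). Substituting into each constraint, equality holds for (i) and (vi); the remaining constraints have slack.

(i) and (vi)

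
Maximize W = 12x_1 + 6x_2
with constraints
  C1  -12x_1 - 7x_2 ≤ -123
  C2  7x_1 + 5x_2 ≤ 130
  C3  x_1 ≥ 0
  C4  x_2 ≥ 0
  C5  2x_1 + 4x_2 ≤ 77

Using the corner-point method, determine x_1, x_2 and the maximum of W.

x_1 = 130/7, x_2 = 0, maximum W = 1560/7

Extreme points and W = 12x_1 + 6x_2:
  (0, 123/7) → W = 738/7
  (41/4, 0) → W = 123
  (130/7, 0) → W = 1560/7
  (15/2, 31/2) → W = 183
  (0, 77/4) → W = 231/2

The binding constraints are 7x_1 + 5x_2 = 130 and x_2 = 0.
Solving simultaneously gives x_1 = 130/7, x_2 = 0.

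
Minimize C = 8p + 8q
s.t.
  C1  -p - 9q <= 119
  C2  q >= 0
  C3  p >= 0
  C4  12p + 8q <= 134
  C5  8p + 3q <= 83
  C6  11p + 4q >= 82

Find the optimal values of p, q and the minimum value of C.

Extreme points and C = 8p + 8q:
  (83/8, 0) → C = 83
  (82/11, 0) → C = 656/11
  (131/14, 19/7) → C = 676/7
  (3, 49/4) → C = 122

At the optimal vertex, q = 0 and 11p + 4q = 82.
Solving simultaneously gives p = 82/11, q = 0.

p = 82/11, q = 0, minimum C = 656/11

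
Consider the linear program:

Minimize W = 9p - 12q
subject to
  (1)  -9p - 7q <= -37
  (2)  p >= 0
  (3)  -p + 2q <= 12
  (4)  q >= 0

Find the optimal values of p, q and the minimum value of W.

The feasible region is unbounded (it extends along (2, 1), (1, 0)), but W strictly increases along every unbounded feasible direction, so there is no improving ray and the minimum is attained at a vertex.

The binding constraints are p = 0 and -p + 2q = 12.
Solving simultaneously gives p = 0, q = 6.

p = 0, q = 6, minimum W = -72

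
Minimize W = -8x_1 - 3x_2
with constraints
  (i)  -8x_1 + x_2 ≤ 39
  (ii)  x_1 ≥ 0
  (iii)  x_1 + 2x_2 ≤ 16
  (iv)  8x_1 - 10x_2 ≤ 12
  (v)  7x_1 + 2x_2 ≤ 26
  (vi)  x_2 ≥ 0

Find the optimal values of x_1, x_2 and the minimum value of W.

Corner points and W = -8x_1 - 3x_2:
  (0, 8) → W = -24
  (0, 0) → W = 0
  (5/3, 43/6) → W = -209/6
  (142/43, 62/43) → W = -1322/43
  (3/2, 0) → W = -12

The binding constraints are x_1 + 2x_2 = 16 and 7x_1 + 2x_2 = 26.
Solving simultaneously gives x_1 = 5/3, x_2 = 43/6.

x_1 = 5/3, x_2 = 43/6, minimum W = -209/6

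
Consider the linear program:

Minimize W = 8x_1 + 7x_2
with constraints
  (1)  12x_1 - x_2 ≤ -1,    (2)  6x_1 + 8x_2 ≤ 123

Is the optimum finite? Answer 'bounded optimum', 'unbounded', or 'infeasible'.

unbounded

From the feasible point (115/102, 247/17), moving in the direction (-8, 6) keeps every constraint satisfied while W decreases without bound.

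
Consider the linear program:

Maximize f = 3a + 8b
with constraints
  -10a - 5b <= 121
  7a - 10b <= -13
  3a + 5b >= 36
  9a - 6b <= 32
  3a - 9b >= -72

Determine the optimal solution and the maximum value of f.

a = 80/7, b = 248/21, maximum f = 2704/21

Corner points and f = 3a + 8b:
  (59/13, 291/65) → f = 3213/65
  (199/24, 341/48) → f = 1961/24
  (-6/7, 54/7) → f = 414/7
  (80/7, 248/21) → f = 2704/21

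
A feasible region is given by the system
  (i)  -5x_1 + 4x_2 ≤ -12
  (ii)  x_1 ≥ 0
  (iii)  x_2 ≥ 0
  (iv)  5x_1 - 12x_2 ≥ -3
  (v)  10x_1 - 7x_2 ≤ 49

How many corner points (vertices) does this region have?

Pairwise boundary intersections that survive every other constraint:
  (12/5, 0)
  (39/10, 15/8)
  (49/10, 0)
  (609/85, 55/17)

4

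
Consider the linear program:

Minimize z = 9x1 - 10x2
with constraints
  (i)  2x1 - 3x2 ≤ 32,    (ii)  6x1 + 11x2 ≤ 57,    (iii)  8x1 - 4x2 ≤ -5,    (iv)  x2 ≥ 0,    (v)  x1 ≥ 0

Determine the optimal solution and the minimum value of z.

x1 = 0, x2 = 57/11, minimum z = -570/11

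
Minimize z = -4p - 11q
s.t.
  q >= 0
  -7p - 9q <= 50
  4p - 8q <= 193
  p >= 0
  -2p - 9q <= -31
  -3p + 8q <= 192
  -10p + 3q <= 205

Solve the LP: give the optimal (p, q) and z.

Corner points and z = -4p - 11q:
  (193/4, 0) → z = -193
  (31/2, 0) → z = -62
  (385, 1347/8) → z = -27137/8
  (0, 31/9) → z = -341/9
  (0, 24) → z = -264

The optimum lies where 4p - 8q = 193 and -3p + 8q = 192.
Solving simultaneously gives p = 385, q = 1347/8.

p = 385, q = 1347/8, minimum z = -27137/8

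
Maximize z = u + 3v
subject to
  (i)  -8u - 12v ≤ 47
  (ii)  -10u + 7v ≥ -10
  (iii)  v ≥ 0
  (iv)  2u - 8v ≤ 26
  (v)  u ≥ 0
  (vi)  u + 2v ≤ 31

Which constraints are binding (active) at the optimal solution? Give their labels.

(v) and (vi)

Corner points and z = u + 3v:
  (1, 0) → z = 1
  (79/9, 100/9) → z = 379/9
  (0, 0) → z = 0
  (0, 31/2) → z = 93/2

The maximum is at (0, 31/2). Substituting into each constraint, equality holds for (v) and (vi); the remaining constraints have slack.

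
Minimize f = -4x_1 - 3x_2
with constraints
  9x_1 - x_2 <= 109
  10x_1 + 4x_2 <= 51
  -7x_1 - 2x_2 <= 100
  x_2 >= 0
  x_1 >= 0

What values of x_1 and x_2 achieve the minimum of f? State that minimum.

Feasible corners and f = -4x_1 - 3x_2:
  (51/10, 0) → f = -102/5
  (0, 51/4) → f = -153/4
  (0, 0) → f = 0

At the optimal vertex, 10x_1 + 4x_2 = 51 and x_1 = 0.
Solving simultaneously gives x_1 = 0, x_2 = 51/4.

x_1 = 0, x_2 = 51/4, minimum f = -153/4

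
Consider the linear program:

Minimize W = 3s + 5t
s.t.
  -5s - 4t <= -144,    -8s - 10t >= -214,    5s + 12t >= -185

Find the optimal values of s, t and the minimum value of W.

s = 617/10, t = -329/8, minimum W = -821/40

Extreme points and W = 3s + 5t:
  (292/9, -41/9) → W = 671/9
  (617/10, -329/8) → W = -821/40
  (2209/23, -1275/23) → W = 252/23

The optimum lies where -5s - 4t = -144 and 5s + 12t = -185.
Solving simultaneously gives s = 617/10, t = -329/8.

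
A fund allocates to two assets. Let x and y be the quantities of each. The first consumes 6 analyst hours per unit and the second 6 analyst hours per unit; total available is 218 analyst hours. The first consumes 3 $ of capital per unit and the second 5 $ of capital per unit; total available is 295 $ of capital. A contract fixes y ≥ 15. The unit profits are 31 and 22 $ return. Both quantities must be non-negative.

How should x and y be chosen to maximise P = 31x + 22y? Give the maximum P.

x = 64/3, y = 15, maximum P = 2974/3

Corner points and P = 31x + 22y:
  (0, 109/3) → P = 2398/3
  (0, 15) → P = 330
  (64/3, 15) → P = 2974/3

The optimum lies where 6x + 6y = 218 and y = 15.
Solving simultaneously gives x = 64/3, y = 15.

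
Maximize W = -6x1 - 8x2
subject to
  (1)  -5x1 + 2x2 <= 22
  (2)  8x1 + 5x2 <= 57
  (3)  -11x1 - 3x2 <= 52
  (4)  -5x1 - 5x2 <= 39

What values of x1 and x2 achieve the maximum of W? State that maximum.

x1 = 32, x2 = -199/5, maximum W = 632/5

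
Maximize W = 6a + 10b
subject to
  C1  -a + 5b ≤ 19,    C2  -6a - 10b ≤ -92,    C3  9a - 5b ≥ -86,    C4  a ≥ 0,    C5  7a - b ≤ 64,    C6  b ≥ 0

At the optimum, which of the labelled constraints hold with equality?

Vertices and W = 6a + 10b:
  (27/4, 103/20) → W = 92
  (339/34, 197/34) → W = 2002/17
  (183/19, 65/19) → W = 92

The maximum is at (339/34, 197/34). Substituting into each constraint, equality holds for C1 and C5; the remaining constraints have slack.

C1 and C5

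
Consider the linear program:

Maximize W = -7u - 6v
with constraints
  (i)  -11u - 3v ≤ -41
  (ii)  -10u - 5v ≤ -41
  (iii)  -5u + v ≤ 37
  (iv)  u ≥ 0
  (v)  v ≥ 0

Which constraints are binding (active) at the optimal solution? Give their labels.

Feasible corners and W = -7u - 6v:
  (82/25, 41/25) → W = -164/5
  (0, 41/3) → W = -82
  (41/10, 0) → W = -287/10
  (0, 37) → W = -222
The feasible region is unbounded (it extends along (1, 5), (1, 0)), but W strictly decreases along every unbounded feasible direction, so there is no improving ray and the maximum is attained at a vertex.

The maximum is at (41/10, 0). Substituting into each constraint, equality holds for (ii) and (v); the remaining constraints have slack.

(ii) and (v)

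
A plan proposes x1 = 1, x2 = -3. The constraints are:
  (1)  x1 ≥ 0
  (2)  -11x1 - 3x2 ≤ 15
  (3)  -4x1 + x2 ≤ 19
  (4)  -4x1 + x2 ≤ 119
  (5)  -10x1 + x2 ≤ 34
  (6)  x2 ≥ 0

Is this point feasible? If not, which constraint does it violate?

not feasible — violates (6)

Constraint (6): x2 = -3, which is not ≥ 0. All other constraints are satisfied.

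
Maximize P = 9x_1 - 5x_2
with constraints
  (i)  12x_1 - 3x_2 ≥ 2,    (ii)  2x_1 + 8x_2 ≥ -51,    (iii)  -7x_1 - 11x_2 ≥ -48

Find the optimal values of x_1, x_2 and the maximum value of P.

Vertices and P = 9x_1 - 5x_2:
  (-137/102, -308/51) → P = 1847/102
  (166/153, 562/153) → P = -1316/153
  (945/34, -453/34) → P = 5385/17

The optimum lies where 2x_1 + 8x_2 = -51 and -7x_1 - 11x_2 = -48.
Solving simultaneously gives x_1 = 945/34, x_2 = -453/34.

x_1 = 945/34, x_2 = -453/34, maximum P = 5385/17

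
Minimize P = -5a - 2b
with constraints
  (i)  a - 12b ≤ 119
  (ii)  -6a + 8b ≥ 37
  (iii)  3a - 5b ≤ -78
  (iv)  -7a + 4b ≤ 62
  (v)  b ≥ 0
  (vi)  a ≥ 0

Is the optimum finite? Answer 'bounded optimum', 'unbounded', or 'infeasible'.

unbounded

From the feasible point (439/6, 119/2), moving in the direction (8, 6) keeps every constraint satisfied while P decreases without bound.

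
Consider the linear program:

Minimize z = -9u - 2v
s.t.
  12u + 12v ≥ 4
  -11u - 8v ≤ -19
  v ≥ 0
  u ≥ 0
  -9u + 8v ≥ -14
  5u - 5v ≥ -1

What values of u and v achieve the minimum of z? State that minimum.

Corner points and z = -9u - 2v:
  (33/20, 17/160) → z = -241/16
  (87/95, 106/95) → z = -199/19
  (78/5, 79/5) → z = -172

The binding constraints are -9u + 8v = -14 and 5u - 5v = -1.
Solving simultaneously gives u = 78/5, v = 79/5.

u = 78/5, v = 79/5, minimum z = -172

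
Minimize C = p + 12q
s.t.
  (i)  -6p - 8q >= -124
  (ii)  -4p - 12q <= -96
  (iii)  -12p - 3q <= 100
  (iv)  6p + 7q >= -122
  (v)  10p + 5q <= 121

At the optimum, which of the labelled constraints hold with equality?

Corner points and C = p + 12q:
  (-586/39, 348/13) → C = 11942/39
  (174/25, 257/25) → C = 3258/25
  (-124/11, 388/33) → C = 1428/11
  (243/25, 119/25) → C = 1671/25

The minimum is at (243/25, 119/25). Substituting into each constraint, equality holds for (ii) and (v); the remaining constraints have slack.

(ii) and (v)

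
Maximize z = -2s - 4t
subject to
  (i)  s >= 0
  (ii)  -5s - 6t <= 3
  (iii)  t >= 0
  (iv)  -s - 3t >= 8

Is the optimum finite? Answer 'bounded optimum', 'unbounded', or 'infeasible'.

The boundaries s = 0 and t = 0 meet at (0, 0), but that point violates -s - 3t ≥ 8. Every candidate vertex is excluded by some other constraint, so the feasible region is empty.

infeasible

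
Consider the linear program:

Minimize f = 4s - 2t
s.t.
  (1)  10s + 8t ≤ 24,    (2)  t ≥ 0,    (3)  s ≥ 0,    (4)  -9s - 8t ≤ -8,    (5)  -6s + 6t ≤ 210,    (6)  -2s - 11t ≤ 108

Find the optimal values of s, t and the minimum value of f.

Feasible corners and f = 4s - 2t:
  (12/5, 0) → f = 48/5
  (0, 3) → f = -6
  (8/9, 0) → f = 32/9
  (0, 1) → f = -2

The optimum lies where 10s + 8t = 24 and s = 0.
Solving simultaneously gives s = 0, t = 3.

s = 0, t = 3, minimum f = -6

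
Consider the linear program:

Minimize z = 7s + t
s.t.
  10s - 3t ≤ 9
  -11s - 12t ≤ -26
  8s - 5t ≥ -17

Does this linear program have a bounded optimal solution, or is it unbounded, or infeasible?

bounded optimum

Corner points and z = 7s + t:
  (62/51, 161/153) → z = 1463/153
  (48/13, 121/13) → z = 457/13
  (-74/151, 395/151) → z = -123/151
The feasible region has finitely many vertices and no improving ray; the minimum is -123/151 at (-74/151, 395/151).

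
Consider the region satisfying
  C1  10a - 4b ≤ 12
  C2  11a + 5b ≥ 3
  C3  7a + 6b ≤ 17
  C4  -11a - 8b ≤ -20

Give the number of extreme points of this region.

3

Intersecting each pair of boundary lines and keeping only the points that satisfy every inequality leaves:
  (35/22, 43/44)
  (44/31, 17/31)
  (-8/5, 47/10)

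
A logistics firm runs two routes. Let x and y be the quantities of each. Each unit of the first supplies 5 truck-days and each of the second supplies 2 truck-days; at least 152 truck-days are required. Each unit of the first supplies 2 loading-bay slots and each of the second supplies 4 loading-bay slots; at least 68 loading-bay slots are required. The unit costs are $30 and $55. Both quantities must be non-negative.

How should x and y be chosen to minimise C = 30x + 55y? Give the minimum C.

x = 59/2, y = 9/4, minimum C = 4035/4

Corner points and C = 30x + 55y:
  (0, 76) → C = 4180
  (34, 0) → C = 1020
  (59/2, 9/4) → C = 4035/4
The feasible region is unbounded (it extends along (0, 1), (1, 0)), but C strictly increases along every unbounded feasible direction, so there is no improving ray and the minimum is attained at a vertex.

At the optimal vertex, 5x + 2y = 152 and 2x + 4y = 68.
Solving simultaneously gives x = 59/2, y = 9/4.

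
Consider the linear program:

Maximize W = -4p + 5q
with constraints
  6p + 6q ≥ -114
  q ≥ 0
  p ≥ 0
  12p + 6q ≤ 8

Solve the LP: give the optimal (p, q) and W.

p = 0, q = 4/3, maximum W = 20/3

Extreme points and W = -4p + 5q:
  (0, 0) → W = 0
  (2/3, 0) → W = -8/3
  (0, 4/3) → W = 20/3

The binding constraints are p = 0 and 12p + 6q = 8.
Solving simultaneously gives p = 0, q = 4/3.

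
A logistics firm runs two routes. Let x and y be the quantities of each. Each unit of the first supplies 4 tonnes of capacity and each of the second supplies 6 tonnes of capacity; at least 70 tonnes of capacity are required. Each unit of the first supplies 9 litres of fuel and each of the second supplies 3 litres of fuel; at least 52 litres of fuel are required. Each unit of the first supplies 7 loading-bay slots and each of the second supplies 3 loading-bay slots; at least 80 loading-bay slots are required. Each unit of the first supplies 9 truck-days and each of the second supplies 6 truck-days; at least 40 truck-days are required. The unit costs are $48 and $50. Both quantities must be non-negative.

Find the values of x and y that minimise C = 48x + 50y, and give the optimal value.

x = 9, y = 17/3, minimum C = 2146/3

Corner points and C = 48x + 50y:
  (0, 80/3) → C = 4000/3
  (35/2, 0) → C = 840
  (9, 17/3) → C = 2146/3
The feasible region is unbounded (it extends along (0, 1), (1, 0)), but C strictly increases along every unbounded feasible direction, so there is no improving ray and the minimum is attained at a vertex.

The optimum lies where 4x + 6y = 70 and 7x + 3y = 80.
Solving simultaneously gives x = 9, y = 17/3.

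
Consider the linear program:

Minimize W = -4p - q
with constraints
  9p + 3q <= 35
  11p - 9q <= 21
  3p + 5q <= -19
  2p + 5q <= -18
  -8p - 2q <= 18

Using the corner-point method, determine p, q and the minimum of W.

p = -33/41, q = -136/41, minimum W = 268/41

Vertices and W = -4p - q:
  (-33/41, -136/41) → W = 268/41
  (-60/47, -183/47) → W = 9
  (-1, -16/5) → W = 36/5
  (-3/2, -3) → W = 9

The optimum lies where 11p - 9q = 21 and 3p + 5q = -19.
Solving simultaneously gives p = -33/41, q = -136/41.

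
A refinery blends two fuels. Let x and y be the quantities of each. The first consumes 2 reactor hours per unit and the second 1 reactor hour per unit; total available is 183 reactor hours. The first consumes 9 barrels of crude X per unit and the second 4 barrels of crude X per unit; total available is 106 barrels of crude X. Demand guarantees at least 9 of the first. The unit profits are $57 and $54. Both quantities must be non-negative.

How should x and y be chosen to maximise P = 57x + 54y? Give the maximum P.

x = 9, y = 25/4, maximum P = 1701/2

Extreme points and P = 57x + 54y:
  (106/9, 0) → P = 2014/3
  (9, 0) → P = 513
  (9, 25/4) → P = 1701/2

The binding constraints are 9x + 4y = 106 and x = 9.
Solving simultaneously gives x = 9, y = 25/4.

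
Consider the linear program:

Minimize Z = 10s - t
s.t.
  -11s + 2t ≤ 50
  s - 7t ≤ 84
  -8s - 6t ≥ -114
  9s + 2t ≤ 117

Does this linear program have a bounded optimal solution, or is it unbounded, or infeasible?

Extreme points and Z = 10s - t:
  (-518/75, -974/75) → Z = -1402/25
  (-36/41, 827/41) → Z = -1187/41
  (987/65, -639/65) → Z = 10509/65
  (237/19, 45/19) → Z = 2325/19
The feasible region has finitely many vertices and no improving ray; the minimum is -1402/25 at (-518/75, -974/75).

bounded optimum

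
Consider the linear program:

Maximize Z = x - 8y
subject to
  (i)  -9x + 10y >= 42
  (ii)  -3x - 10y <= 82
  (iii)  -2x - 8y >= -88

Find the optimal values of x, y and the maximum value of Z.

Extreme points and Z = x - 8y:
  (-31/3, -51/10) → Z = 457/15
  (136/23, 219/23) → Z = -1616/23
  (-384, 107) → Z = -1240

x = -31/3, y = -51/10, maximum Z = 457/15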